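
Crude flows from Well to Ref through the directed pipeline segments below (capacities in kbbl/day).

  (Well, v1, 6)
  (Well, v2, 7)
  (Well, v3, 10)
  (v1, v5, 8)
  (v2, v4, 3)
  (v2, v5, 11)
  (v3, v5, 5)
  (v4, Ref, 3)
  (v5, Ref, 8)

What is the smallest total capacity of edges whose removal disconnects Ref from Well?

11

Augment Well→v1→v5→Ref: bottleneck 6, flow now 6.
Augment Well→v2→v4→Ref: bottleneck 3, flow now 9.
Augment Well→v2→v5→Ref: bottleneck 2, flow now 11.
No augmenting path remains; maximum flow = 11.
By max-flow min-cut, the minimum cut capacity equals the max flow.
In the residual graph, reachable from Well: {Well, v1, v2, v3, v5}.
Min-cut edges: v2→v4 (3), v5→Ref (8); capacity 3 + 8 = 11.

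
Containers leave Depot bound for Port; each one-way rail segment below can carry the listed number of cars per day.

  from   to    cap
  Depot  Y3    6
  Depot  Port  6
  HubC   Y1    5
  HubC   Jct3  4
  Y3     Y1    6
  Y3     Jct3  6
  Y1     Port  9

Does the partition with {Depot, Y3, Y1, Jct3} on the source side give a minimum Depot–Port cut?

Given cut capacity: 6 + 9 = 15.
Augment Depot→Port: bottleneck 6, flow now 6.
Augment Depot→Y3→Y1→Port: bottleneck 6, flow now 12.
No augmenting path remains; maximum flow = 12.
In the residual graph, reachable from Depot: {Depot}.
Min-cut edges: Depot→Y3 (6), Depot→Port (6); capacity 6 + 6 = 12.
Cut capacity 15 exceeds the max flow 12, so it is not minimum.

No — its capacity is 15, but the minimum cut has capacity 12.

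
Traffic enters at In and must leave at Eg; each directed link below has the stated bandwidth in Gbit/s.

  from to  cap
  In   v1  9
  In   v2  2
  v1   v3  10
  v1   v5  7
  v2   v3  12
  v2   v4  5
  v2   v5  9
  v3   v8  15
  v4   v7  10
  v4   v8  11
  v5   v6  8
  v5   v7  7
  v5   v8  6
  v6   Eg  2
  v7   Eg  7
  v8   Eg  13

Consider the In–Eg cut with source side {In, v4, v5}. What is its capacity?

Edges leaving {In, v4, v5}: In→v1 (9), In→v2 (2), v4→v7 (10), v4→v8 (11), v5→v6 (8), v5→v7 (7), v5→v8 (6).
Cut capacity = 9 + 2 + 10 + 11 + 8 + 7 + 6 = 53.

53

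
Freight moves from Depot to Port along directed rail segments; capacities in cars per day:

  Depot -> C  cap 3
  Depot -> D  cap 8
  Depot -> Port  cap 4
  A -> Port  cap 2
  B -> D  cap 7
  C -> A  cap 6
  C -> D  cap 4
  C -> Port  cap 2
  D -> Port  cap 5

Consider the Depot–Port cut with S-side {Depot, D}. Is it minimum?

Yes — it is a minimum cut (capacity 12).

Given cut capacity: 3 + 4 + 5 = 12.
Augment Depot→Port: bottleneck 4, flow now 4.
Augment Depot→C→Port: bottleneck 2, flow now 6.
Augment Depot→D→Port: bottleneck 5, flow now 11.
Augment Depot→C→A→Port: bottleneck 1, flow now 12.
No augmenting path remains; maximum flow = 12.
Cut capacity 12 equals the max flow, so it is a minimum cut.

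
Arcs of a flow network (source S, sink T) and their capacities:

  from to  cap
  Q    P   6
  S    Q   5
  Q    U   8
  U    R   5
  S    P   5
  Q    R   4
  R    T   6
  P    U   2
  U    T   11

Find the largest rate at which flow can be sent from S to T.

Augment S→P→U→T: bottleneck 2, flow now 2.
Augment S→Q→R→T: bottleneck 4, flow now 6.
Augment S→Q→U→T: bottleneck 1, flow now 7.
No augmenting path remains; maximum flow = 7.
In the residual graph, reachable from S: {S, P}.
Min-cut edges: S→Q (5), P→U (2); capacity 5 + 2 = 7.
This cut is saturated, so no flow can exceed 7.

7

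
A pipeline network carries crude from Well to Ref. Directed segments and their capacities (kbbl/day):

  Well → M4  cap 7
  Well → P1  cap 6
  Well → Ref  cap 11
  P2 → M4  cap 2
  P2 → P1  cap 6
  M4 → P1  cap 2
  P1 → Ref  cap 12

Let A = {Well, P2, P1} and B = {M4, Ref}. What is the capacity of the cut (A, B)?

Edges leaving {Well, P2, P1}: Well→M4 (7), Well→Ref (11), P2→M4 (2), P1→Ref (12).
Cut capacity = 7 + 11 + 2 + 12 = 32.

32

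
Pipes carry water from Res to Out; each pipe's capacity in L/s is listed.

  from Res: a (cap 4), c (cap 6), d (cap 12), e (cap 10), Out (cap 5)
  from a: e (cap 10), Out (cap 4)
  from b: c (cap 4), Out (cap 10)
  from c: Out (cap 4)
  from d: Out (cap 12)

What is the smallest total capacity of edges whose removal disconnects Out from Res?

Augment Res→Out: bottleneck 5, flow now 5.
Augment Res→a→Out: bottleneck 4, flow now 9.
Augment Res→c→Out: bottleneck 4, flow now 13.
Augment Res→d→Out: bottleneck 12, flow now 25.
No augmenting path remains; maximum flow = 25.
By max-flow min-cut, the minimum cut capacity equals the max flow.
In the residual graph, reachable from Res: {Res, c, e}.
Min-cut edges: Res→a (4), Res→d (12), Res→Out (5), c→Out (4); capacity 4 + 12 + 5 + 4 = 25.

25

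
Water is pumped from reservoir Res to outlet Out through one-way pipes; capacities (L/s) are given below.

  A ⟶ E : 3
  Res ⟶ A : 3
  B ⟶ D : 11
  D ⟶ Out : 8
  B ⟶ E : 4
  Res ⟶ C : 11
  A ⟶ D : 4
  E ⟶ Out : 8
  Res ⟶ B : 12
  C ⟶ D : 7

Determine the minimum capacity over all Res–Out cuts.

Augment Res→A→D→Out: bottleneck 3, flow now 3.
Augment Res→B→D→Out: bottleneck 5, flow now 8.
Augment Res→B→E→Out: bottleneck 4, flow now 12.
Augment Res→B→D→A→E→Out: bottleneck 3, flow now 15. (uses reverse residual edge)
No augmenting path remains; maximum flow = 15.
By max-flow min-cut, the minimum cut capacity equals the max flow.
In the residual graph, reachable from Res: {Res, B, C, D}.
Min-cut edges: Res→A (3), B→E (4), D→Out (8); capacity 3 + 4 + 8 = 15.

15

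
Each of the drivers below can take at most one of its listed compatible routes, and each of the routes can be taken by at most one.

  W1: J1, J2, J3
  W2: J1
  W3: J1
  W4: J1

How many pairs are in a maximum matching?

2

Unit-capacity flow: source→left, listed edges, right→sink; max matching = max flow.
Augmenting path W1→J1 (+1); matched 1.
Augmenting path W2→J1→W1→J2 (+1); matched 2.
No augmenting path remains; maximum matching = 2.
König certificate: {W1, J1} is a vertex cover of size 2 (every listed pair touches it), so no matching can be larger.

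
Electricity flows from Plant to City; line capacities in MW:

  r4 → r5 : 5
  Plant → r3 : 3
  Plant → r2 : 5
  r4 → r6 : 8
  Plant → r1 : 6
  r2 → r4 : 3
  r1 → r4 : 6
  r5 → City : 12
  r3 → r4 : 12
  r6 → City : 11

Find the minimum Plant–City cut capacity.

Augment Plant→r1→r4→r5→City: bottleneck 5, flow now 5.
Augment Plant→r1→r4→r6→City: bottleneck 1, flow now 6.
Augment Plant→r2→r4→r6→City: bottleneck 3, flow now 9.
Augment Plant→r3→r4→r6→City: bottleneck 3, flow now 12.
No augmenting path remains; maximum flow = 12.
By max-flow min-cut, the minimum cut capacity equals the max flow.
In the residual graph, reachable from Plant: {Plant, r2}.
Min-cut edges: Plant→r1 (6), Plant→r3 (3), r2→r4 (3); capacity 6 + 3 + 3 = 12.

12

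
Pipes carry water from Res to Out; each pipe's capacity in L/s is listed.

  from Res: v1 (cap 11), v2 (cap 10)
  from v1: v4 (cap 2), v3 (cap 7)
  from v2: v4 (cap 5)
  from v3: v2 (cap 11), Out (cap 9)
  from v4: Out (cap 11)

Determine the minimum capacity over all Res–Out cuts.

14

Augment Res→v1→v3→Out: bottleneck 7, flow now 7.
Augment Res→v1→v4→Out: bottleneck 2, flow now 9.
Augment Res→v2→v4→Out: bottleneck 5, flow now 14.
No augmenting path remains; maximum flow = 14.
By max-flow min-cut, the minimum cut capacity equals the max flow.
In the residual graph, reachable from Res: {Res, v1, v2}.
Min-cut edges: v1→v3 (7), v1→v4 (2), v2→v4 (5); capacity 7 + 2 + 5 = 14.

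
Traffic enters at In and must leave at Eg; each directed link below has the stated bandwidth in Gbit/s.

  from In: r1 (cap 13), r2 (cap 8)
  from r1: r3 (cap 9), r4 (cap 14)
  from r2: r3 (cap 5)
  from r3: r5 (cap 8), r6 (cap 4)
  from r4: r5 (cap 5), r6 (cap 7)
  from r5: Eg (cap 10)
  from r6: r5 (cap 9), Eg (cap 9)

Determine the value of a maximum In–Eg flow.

Augment In→r1→r3→r5→Eg: bottleneck 8, flow now 8.
Augment In→r1→r3→r6→Eg: bottleneck 1, flow now 9.
Augment In→r1→r4→r5→Eg: bottleneck 2, flow now 11.
Augment In→r1→r4→r6→Eg: bottleneck 2, flow now 13.
Augment In→r2→r3→r6→Eg: bottleneck 3, flow now 16.
Augment In→r2→r3→r1→r4→r6→Eg: bottleneck 2, flow now 18. (uses reverse residual edge)
No augmenting path remains; maximum flow = 18.
In the residual graph, reachable from In: {In, r2}.
Min-cut edges: In→r1 (13), r2→r3 (5); capacity 13 + 5 = 18.
This cut is saturated, so no flow can exceed 18.

18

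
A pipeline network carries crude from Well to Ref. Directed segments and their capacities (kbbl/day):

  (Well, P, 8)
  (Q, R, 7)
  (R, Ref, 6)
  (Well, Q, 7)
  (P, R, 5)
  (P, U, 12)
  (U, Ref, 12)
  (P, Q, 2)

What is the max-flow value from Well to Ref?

Augment Well→P→R→Ref: bottleneck 5, flow now 5.
Augment Well→P→U→Ref: bottleneck 3, flow now 8.
Augment Well→Q→R→Ref: bottleneck 1, flow now 9.
Augment Well→Q→R→P→U→Ref: bottleneck 5, flow now 14. (uses reverse residual edge)
No augmenting path remains; maximum flow = 14.
In the residual graph, reachable from Well: {Well, Q, R}.
Min-cut edges: Well→P (8), R→Ref (6); capacity 8 + 6 = 14.
This cut is saturated, so no flow can exceed 14.

14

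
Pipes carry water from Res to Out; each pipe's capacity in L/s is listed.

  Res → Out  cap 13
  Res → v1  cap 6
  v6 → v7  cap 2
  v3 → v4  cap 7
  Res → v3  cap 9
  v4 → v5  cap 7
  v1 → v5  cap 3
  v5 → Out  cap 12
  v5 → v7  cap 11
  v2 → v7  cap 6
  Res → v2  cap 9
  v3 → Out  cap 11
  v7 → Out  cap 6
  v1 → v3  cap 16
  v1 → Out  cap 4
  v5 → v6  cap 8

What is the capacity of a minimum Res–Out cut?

34

Augment Res→Out: bottleneck 13, flow now 13.
Augment Res→v1→Out: bottleneck 4, flow now 17.
Augment Res→v3→Out: bottleneck 9, flow now 26.
Augment Res→v1→v3→Out: bottleneck 2, flow now 28.
Augment Res→v2→v7→Out: bottleneck 6, flow now 34.
No augmenting path remains; maximum flow = 34.
By max-flow min-cut, the minimum cut capacity equals the max flow.
In the residual graph, reachable from Res: {Res, v2}.
Min-cut edges: Res→v1 (6), Res→v3 (9), Res→Out (13), v2→v7 (6); capacity 6 + 9 + 13 + 6 = 34.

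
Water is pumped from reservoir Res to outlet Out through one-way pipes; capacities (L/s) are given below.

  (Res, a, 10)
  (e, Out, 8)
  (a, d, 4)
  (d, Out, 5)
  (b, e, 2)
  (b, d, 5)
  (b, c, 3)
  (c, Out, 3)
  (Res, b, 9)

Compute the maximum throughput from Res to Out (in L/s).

10

Augment Res→a→d→Out: bottleneck 4, flow now 4.
Augment Res→b→c→Out: bottleneck 3, flow now 7.
Augment Res→b→d→Out: bottleneck 1, flow now 8.
Augment Res→b→e→Out: bottleneck 2, flow now 10.
No augmenting path remains; maximum flow = 10.
In the residual graph, reachable from Res: {Res, a, b, d}.
Min-cut edges: b→c (3), b→e (2), d→Out (5); capacity 3 + 2 + 5 = 10.
This cut is saturated, so no flow can exceed 10.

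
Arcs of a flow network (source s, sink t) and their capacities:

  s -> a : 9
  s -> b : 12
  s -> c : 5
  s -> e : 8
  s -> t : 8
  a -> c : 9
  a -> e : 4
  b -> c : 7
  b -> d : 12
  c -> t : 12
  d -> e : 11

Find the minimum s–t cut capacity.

20

Augment s→t: bottleneck 8, flow now 8.
Augment s→c→t: bottleneck 5, flow now 13.
Augment s→a→c→t: bottleneck 7, flow now 20.
No augmenting path remains; maximum flow = 20.
By max-flow min-cut, the minimum cut capacity equals the max flow.
In the residual graph, reachable from s: {s, a, b, c, d, e}.
Min-cut edges: s→t (8), c→t (12); capacity 8 + 12 = 20.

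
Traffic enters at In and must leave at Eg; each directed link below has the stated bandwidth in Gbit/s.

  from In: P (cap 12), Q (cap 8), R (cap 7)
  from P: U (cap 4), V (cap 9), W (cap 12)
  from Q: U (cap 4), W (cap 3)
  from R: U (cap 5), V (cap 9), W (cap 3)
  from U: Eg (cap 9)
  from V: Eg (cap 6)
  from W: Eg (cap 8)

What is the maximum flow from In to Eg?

Augment In→P→U→Eg: bottleneck 4, flow now 4.
Augment In→P→V→Eg: bottleneck 6, flow now 10.
Augment In→P→W→Eg: bottleneck 2, flow now 12.
Augment In→Q→U→Eg: bottleneck 4, flow now 16.
Augment In→Q→W→Eg: bottleneck 3, flow now 19.
Augment In→R→U→Eg: bottleneck 1, flow now 20.
Augment In→R→W→Eg: bottleneck 3, flow now 23.
No augmenting path remains; maximum flow = 23.
In the residual graph, reachable from In: {In, P, Q, R, U, V, W}.
Min-cut edges: U→Eg (9), V→Eg (6), W→Eg (8); capacity 9 + 6 + 8 = 23.
This cut is saturated, so no flow can exceed 23.

23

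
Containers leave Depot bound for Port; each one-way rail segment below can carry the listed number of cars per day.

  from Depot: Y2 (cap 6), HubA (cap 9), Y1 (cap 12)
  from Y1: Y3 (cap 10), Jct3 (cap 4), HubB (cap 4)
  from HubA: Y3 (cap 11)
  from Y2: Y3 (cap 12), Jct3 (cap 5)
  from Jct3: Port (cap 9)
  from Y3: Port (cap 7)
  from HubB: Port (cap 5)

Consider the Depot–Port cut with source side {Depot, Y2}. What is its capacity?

Edges leaving {Depot, Y2}: Depot→Y1 (12), Depot→HubA (9), Y2→Jct3 (5), Y2→Y3 (12).
Cut capacity = 12 + 9 + 5 + 12 = 38.

38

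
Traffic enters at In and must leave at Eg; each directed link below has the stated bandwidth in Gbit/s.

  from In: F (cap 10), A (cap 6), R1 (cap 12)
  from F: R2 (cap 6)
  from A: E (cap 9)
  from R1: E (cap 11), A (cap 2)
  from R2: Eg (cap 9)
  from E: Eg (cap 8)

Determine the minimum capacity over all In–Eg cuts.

Augment In→F→R2→Eg: bottleneck 6, flow now 6.
Augment In→A→E→Eg: bottleneck 6, flow now 12.
Augment In→R1→E→Eg: bottleneck 2, flow now 14.
No augmenting path remains; maximum flow = 14.
By max-flow min-cut, the minimum cut capacity equals the max flow.
In the residual graph, reachable from In: {In, F, A, R1, E}.
Min-cut edges: F→R2 (6), E→Eg (8); capacity 6 + 8 = 14.

14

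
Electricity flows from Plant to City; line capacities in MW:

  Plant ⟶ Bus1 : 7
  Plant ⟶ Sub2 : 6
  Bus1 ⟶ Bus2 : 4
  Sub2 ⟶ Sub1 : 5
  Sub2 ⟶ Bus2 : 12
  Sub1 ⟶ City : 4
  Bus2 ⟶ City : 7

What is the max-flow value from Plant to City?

10

Augment Plant→Bus1→Bus2→City: bottleneck 4, flow now 4.
Augment Plant→Sub2→Sub1→City: bottleneck 4, flow now 8.
Augment Plant→Sub2→Bus2→City: bottleneck 2, flow now 10.
No augmenting path remains; maximum flow = 10.
In the residual graph, reachable from Plant: {Plant, Bus1}.
Min-cut edges: Plant→Sub2 (6), Bus1→Bus2 (4); capacity 6 + 4 = 10.
This cut is saturated, so no flow can exceed 10.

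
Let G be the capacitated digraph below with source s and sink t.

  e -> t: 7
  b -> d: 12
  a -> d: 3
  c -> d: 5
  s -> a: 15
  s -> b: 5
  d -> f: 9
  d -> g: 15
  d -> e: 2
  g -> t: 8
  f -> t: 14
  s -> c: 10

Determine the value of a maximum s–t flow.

13

Augment s→a→d→e→t: bottleneck 2, flow now 2.
Augment s→a→d→f→t: bottleneck 1, flow now 3.
Augment s→b→d→f→t: bottleneck 5, flow now 8.
Augment s→c→d→f→t: bottleneck 3, flow now 11.
Augment s→c→d→g→t: bottleneck 2, flow now 13.
No augmenting path remains; maximum flow = 13.
In the residual graph, reachable from s: {s, a, c}.
Min-cut edges: s→b (5), a→d (3), c→d (5); capacity 5 + 3 + 5 = 13.
This cut is saturated, so no flow can exceed 13.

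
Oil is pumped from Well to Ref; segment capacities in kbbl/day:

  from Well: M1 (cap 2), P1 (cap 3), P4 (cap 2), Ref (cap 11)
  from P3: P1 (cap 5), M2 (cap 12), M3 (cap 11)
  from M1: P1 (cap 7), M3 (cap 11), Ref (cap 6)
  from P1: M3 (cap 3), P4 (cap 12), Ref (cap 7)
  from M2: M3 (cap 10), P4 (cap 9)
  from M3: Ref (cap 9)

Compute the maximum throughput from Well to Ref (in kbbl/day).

Augment Well→Ref: bottleneck 11, flow now 11.
Augment Well→M1→Ref: bottleneck 2, flow now 13.
Augment Well→P1→Ref: bottleneck 3, flow now 16.
No augmenting path remains; maximum flow = 16.
In the residual graph, reachable from Well: {Well, P4}.
Min-cut edges: Well→M1 (2), Well→P1 (3), Well→Ref (11); capacity 2 + 3 + 11 = 16.
This cut is saturated, so no flow can exceed 16.

16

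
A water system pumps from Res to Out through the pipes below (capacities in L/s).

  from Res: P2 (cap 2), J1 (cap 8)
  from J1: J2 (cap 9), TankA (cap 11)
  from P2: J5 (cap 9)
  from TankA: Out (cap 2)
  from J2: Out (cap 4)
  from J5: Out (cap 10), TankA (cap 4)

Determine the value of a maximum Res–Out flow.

8

Augment Res→J1→TankA→Out: bottleneck 2, flow now 2.
Augment Res→J1→J2→Out: bottleneck 4, flow now 6.
Augment Res→P2→J5→Out: bottleneck 2, flow now 8.
No augmenting path remains; maximum flow = 8.
In the residual graph, reachable from Res: {Res, J1, TankA, J2}.
Min-cut edges: Res→P2 (2), TankA→Out (2), J2→Out (4); capacity 2 + 2 + 4 = 8.
This cut is saturated, so no flow can exceed 8.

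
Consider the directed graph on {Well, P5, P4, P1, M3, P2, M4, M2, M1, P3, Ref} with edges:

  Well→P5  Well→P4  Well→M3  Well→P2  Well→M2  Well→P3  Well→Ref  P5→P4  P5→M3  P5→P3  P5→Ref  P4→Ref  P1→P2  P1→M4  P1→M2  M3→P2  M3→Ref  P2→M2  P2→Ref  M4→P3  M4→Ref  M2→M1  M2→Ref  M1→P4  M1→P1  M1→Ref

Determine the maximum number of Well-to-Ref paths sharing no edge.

6

Assign every edge capacity 1; by Menger, the answer equals the max flow.
Path Well→Ref (+1); total 1.
Path Well→P5→Ref (+1); total 2.
Path Well→P4→Ref (+1); total 3.
Path Well→M3→Ref (+1); total 4.
Path Well→P2→Ref (+1); total 5.
Path Well→M2→Ref (+1); total 6.
No residual Well→Ref path; max flow = 6.
Certifying cut of size 6: {Well→M2, Well→M3, Well→P2, Well→P4, Well→P5, Well→Ref}.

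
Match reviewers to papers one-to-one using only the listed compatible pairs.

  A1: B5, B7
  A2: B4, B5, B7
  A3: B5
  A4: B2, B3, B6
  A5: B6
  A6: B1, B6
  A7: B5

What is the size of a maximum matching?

Unit-capacity flow: source→left, listed edges, right→sink; max matching = max flow.
Augmenting path A1→B5 (+1); matched 1.
Augmenting path A2→B4 (+1); matched 2.
Augmenting path A4→B2 (+1); matched 3.
Augmenting path A5→B6 (+1); matched 4.
Augmenting path A6→B1 (+1); matched 5.
Augmenting path A3→B5→A1→B7 (+1); matched 6.
No augmenting path remains; maximum matching = 6.
König certificate: {A1, A2, A4, A5, A6, B5} is a vertex cover of size 6 (every listed pair touches it), so no matching can be larger.

6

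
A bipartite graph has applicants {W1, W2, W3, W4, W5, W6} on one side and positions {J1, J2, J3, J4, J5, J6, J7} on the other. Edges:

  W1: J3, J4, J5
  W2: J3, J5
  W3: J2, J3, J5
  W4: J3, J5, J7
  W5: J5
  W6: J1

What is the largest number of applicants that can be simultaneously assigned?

6

Unit-capacity flow: source→left, listed edges, right→sink; max matching = max flow.
Augmenting path W1→J3 (+1); matched 1.
Augmenting path W2→J5 (+1); matched 2.
Augmenting path W3→J2 (+1); matched 3.
Augmenting path W4→J7 (+1); matched 4.
Augmenting path W6→J1 (+1); matched 5.
Augmenting path W5→J5→W2→J3→W1→J4 (+1); matched 6.
No augmenting path remains; maximum matching = 6.
König certificate: {W1, W2, W3, W4, W5, W6} is a vertex cover of size 6 (every listed pair touches it), so no matching can be larger.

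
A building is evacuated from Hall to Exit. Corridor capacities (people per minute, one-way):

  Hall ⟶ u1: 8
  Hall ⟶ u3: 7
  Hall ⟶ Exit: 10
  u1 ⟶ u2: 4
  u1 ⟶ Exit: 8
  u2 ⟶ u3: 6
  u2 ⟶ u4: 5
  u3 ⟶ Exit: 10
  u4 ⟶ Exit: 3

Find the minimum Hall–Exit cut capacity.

Augment Hall→Exit: bottleneck 10, flow now 10.
Augment Hall→u1→Exit: bottleneck 8, flow now 18.
Augment Hall→u3→Exit: bottleneck 7, flow now 25.
No augmenting path remains; maximum flow = 25.
By max-flow min-cut, the minimum cut capacity equals the max flow.
In the residual graph, reachable from Hall: {Hall}.
Min-cut edges: Hall→u1 (8), Hall→u3 (7), Hall→Exit (10); capacity 8 + 7 + 10 = 25.

25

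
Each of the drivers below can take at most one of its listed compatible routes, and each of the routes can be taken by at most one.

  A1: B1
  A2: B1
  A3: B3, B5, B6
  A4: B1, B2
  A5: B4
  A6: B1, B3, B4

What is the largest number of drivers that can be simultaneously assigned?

5

Unit-capacity flow: source→left, listed edges, right→sink; max matching = max flow.
Augmenting path A1→B1 (+1); matched 1.
Augmenting path A3→B3 (+1); matched 2.
Augmenting path A4→B2 (+1); matched 3.
Augmenting path A5→B4 (+1); matched 4.
Augmenting path A6→B3→A3→B5 (+1); matched 5.
No augmenting path remains; maximum matching = 5.
König certificate: {A3, A4, A5, A6, B1} is a vertex cover of size 5 (every listed pair touches it), so no matching can be larger.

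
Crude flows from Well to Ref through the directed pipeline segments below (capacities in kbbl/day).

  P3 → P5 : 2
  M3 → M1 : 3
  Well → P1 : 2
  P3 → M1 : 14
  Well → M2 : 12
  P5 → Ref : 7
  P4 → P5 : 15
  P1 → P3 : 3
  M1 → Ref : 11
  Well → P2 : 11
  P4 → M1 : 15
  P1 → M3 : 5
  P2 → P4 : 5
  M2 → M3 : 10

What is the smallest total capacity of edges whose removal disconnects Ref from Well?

Augment Well→P1→M3→M1→Ref: bottleneck 2, flow now 2.
Augment Well→M2→M3→M1→Ref: bottleneck 1, flow now 3.
Augment Well→P2→P4→M1→Ref: bottleneck 5, flow now 8.
Augment Well→M2→M3→P1→P3→M1→Ref: bottleneck 2, flow now 10. (uses reverse residual edge)
No augmenting path remains; maximum flow = 10.
By max-flow min-cut, the minimum cut capacity equals the max flow.
In the residual graph, reachable from Well: {Well, M2, P2, M3}.
Min-cut edges: Well→P1 (2), P2→P4 (5), M3→M1 (3); capacity 2 + 5 + 3 = 10.

10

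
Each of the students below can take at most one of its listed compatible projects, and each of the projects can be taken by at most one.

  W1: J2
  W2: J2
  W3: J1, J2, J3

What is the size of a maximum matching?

2

Unit-capacity flow: source→left, listed edges, right→sink; max matching = max flow.
Augmenting path W1→J2 (+1); matched 1.
Augmenting path W3→J1 (+1); matched 2.
No augmenting path remains; maximum matching = 2.
König certificate: {W3, J2} is a vertex cover of size 2 (every listed pair touches it), so no matching can be larger.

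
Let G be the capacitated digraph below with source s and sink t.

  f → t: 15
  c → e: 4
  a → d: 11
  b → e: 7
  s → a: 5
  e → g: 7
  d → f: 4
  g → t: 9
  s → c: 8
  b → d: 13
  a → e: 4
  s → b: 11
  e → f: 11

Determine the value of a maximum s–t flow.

Augment s→a→d→f→t: bottleneck 4, flow now 4.
Augment s→a→e→f→t: bottleneck 1, flow now 5.
Augment s→b→e→f→t: bottleneck 7, flow now 12.
Augment s→c→e→f→t: bottleneck 3, flow now 15.
Augment s→c→e→g→t: bottleneck 1, flow now 16.
Augment s→b→d→a→e→g→t: bottleneck 3, flow now 19. (uses reverse residual edge)
No augmenting path remains; maximum flow = 19.
In the residual graph, reachable from s: {s, a, b, c, d}.
Min-cut edges: a→e (4), b→e (7), c→e (4), d→f (4); capacity 4 + 7 + 4 + 4 = 19.
This cut is saturated, so no flow can exceed 19.

19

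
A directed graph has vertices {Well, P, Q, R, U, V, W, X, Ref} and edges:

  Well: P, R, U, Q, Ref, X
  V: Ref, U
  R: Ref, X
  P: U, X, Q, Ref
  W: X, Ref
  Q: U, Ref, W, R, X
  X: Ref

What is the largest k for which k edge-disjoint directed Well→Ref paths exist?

Assign every edge capacity 1; by Menger, the answer equals the max flow.
Path Well→Ref (+1); total 1.
Path Well→P→Ref (+1); total 2.
Path Well→Q→Ref (+1); total 3.
Path Well→R→Ref (+1); total 4.
Path Well→X→Ref (+1); total 5.
No residual Well→Ref path; max flow = 5.
Certifying cut of size 5: {Well→P, Well→Q, Well→R, Well→Ref, Well→X}.

5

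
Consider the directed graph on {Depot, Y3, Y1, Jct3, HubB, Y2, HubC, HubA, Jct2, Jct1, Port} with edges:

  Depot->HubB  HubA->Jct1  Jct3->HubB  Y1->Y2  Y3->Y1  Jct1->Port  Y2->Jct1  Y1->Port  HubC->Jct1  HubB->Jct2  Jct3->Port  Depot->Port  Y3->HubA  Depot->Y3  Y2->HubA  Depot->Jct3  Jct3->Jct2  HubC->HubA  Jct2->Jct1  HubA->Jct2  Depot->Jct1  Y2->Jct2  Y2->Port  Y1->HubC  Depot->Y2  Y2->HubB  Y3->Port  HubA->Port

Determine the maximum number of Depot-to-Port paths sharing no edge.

5

Assign every edge capacity 1; by Menger, the answer equals the max flow.
Path Depot→Port (+1); total 1.
Path Depot→Y3→Port (+1); total 2.
Path Depot→Jct3→Port (+1); total 3.
Path Depot→Y2→Port (+1); total 4.
Path Depot→Jct1→Port (+1); total 5.
No residual Depot→Port path; max flow = 5.
Certifying cut of size 5: {Depot→Jct3, Depot→Port, Depot→Y2, Depot→Y3, Jct1→Port}.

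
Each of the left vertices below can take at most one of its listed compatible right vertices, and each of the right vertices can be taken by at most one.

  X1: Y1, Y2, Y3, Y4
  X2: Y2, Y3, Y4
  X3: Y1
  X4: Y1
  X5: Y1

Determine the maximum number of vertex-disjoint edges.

Unit-capacity flow: source→left, listed edges, right→sink; max matching = max flow.
Augmenting path X1→Y1 (+1); matched 1.
Augmenting path X2→Y2 (+1); matched 2.
Augmenting path X3→Y1→X1→Y3 (+1); matched 3.
No augmenting path remains; maximum matching = 3.
König certificate: {X1, X2, Y1} is a vertex cover of size 3 (every listed pair touches it), so no matching can be larger.

3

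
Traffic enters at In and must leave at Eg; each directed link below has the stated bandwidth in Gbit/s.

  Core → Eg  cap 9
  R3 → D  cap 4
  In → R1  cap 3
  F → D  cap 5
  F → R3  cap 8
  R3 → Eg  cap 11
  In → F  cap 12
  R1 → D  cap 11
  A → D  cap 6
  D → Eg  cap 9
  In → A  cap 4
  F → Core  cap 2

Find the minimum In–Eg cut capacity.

19

Augment In→F→R3→Eg: bottleneck 8, flow now 8.
Augment In→F→Core→Eg: bottleneck 2, flow now 10.
Augment In→F→D→Eg: bottleneck 2, flow now 12.
Augment In→R1→D→Eg: bottleneck 3, flow now 15.
Augment In→A→D→Eg: bottleneck 4, flow now 19.
No augmenting path remains; maximum flow = 19.
By max-flow min-cut, the minimum cut capacity equals the max flow.
In the residual graph, reachable from In: {In}.
Min-cut edges: In→F (12), In→R1 (3), In→A (4); capacity 12 + 3 + 4 = 19.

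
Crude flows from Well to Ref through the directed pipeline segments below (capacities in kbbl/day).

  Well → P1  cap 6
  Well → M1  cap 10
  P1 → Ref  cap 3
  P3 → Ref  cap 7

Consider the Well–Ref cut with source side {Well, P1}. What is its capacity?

Edges leaving {Well, P1}: Well→M1 (10), P1→Ref (3).
Cut capacity = 10 + 3 = 13.

13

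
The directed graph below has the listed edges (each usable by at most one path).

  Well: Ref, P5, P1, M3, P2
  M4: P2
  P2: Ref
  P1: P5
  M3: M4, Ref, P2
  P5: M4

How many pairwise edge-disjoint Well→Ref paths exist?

3

Assign every edge capacity 1; by Menger, the answer equals the max flow.
Path Well→Ref (+1); total 1.
Path Well→M3→Ref (+1); total 2.
Path Well→P2→Ref (+1); total 3.
No residual Well→Ref path; max flow = 3.
Certifying cut of size 3: {P2→Ref, Well→M3, Well→Ref}.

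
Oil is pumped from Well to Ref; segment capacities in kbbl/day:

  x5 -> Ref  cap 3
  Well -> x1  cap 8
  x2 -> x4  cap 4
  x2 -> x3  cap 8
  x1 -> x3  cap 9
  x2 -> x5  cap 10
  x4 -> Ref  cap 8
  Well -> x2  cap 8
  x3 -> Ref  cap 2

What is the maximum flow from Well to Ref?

Augment Well→x1→x3→Ref: bottleneck 2, flow now 2.
Augment Well→x2→x4→Ref: bottleneck 4, flow now 6.
Augment Well→x2→x5→Ref: bottleneck 3, flow now 9.
No augmenting path remains; maximum flow = 9.
In the residual graph, reachable from Well: {Well, x1, x2, x3, x5}.
Min-cut edges: x2→x4 (4), x3→Ref (2), x5→Ref (3); capacity 4 + 2 + 3 = 9.
This cut is saturated, so no flow can exceed 9.

9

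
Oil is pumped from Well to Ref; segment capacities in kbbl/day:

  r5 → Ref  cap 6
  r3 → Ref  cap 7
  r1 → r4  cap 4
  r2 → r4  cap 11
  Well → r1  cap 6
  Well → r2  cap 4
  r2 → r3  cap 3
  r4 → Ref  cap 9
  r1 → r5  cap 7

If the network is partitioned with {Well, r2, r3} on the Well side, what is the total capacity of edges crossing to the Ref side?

24

Edges leaving {Well, r2, r3}: Well→r1 (6), r2→r4 (11), r3→Ref (7).
Cut capacity = 6 + 11 + 7 = 24.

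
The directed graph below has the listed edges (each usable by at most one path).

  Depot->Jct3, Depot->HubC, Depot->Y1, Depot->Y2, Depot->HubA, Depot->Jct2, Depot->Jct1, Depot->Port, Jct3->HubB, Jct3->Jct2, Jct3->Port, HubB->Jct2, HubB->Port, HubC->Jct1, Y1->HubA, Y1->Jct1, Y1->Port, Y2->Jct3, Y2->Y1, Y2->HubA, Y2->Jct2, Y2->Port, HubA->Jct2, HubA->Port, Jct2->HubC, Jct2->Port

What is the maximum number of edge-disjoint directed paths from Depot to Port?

6

Assign every edge capacity 1; by Menger, the answer equals the max flow.
Path Depot→Port (+1); total 1.
Path Depot→Jct3→Port (+1); total 2.
Path Depot→Y1→Port (+1); total 3.
Path Depot→Y2→Port (+1); total 4.
Path Depot→HubA→Port (+1); total 5.
Path Depot→Jct2→Port (+1); total 6.
No residual Depot→Port path; max flow = 6.
Certifying cut of size 6: {Depot→HubA, Depot→Jct2, Depot→Jct3, Depot→Port, Depot→Y1, Depot→Y2}.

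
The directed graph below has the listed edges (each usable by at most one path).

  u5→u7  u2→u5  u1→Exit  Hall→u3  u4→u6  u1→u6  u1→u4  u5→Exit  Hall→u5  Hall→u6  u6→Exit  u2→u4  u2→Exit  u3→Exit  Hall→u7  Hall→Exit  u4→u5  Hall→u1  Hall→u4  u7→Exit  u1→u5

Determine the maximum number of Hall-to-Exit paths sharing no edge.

6

Assign every edge capacity 1; by Menger, the answer equals the max flow.
Path Hall→Exit (+1); total 1.
Path Hall→u1→Exit (+1); total 2.
Path Hall→u3→Exit (+1); total 3.
Path Hall→u5→Exit (+1); total 4.
Path Hall→u6→Exit (+1); total 5.
Path Hall→u7→Exit (+1); total 6.
No residual Hall→Exit path; max flow = 6.
Certifying cut of size 6: {Hall→Exit, Hall→u1, Hall→u3, u5→Exit, u6→Exit, u7→Exit}.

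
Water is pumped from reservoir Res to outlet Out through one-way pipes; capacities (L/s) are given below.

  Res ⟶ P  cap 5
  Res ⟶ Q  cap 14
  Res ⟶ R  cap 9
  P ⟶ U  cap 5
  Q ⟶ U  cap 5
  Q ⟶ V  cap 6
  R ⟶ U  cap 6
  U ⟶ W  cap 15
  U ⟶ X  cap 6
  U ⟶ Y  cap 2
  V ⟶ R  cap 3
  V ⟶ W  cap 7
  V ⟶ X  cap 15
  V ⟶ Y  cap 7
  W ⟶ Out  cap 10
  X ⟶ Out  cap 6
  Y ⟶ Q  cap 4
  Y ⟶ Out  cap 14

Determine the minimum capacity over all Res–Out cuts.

Augment Res→P→U→W→Out: bottleneck 5, flow now 5.
Augment Res→Q→U→W→Out: bottleneck 5, flow now 10.
Augment Res→Q→V→X→Out: bottleneck 6, flow now 16.
Augment Res→R→U→Y→Out: bottleneck 2, flow now 18.
Augment Res→R→U→X→V→Y→Out: bottleneck 4, flow now 22. (uses reverse residual edge)
No augmenting path remains; maximum flow = 22.
By max-flow min-cut, the minimum cut capacity equals the max flow.
In the residual graph, reachable from Res: {Res, Q, R}.
Min-cut edges: Res→P (5), Q→U (5), Q→V (6), R→U (6); capacity 5 + 5 + 6 + 6 = 22.

22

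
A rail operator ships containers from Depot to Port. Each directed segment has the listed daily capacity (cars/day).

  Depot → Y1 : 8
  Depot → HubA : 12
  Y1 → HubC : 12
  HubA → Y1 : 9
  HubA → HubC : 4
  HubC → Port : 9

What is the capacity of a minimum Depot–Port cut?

Augment Depot→Y1→HubC→Port: bottleneck 8, flow now 8.
Augment Depot→HubA→HubC→Port: bottleneck 1, flow now 9.
No augmenting path remains; maximum flow = 9.
By max-flow min-cut, the minimum cut capacity equals the max flow.
In the residual graph, reachable from Depot: {Depot, Y1, HubA, HubC}.
Min-cut edges: HubC→Port (9); capacity 9 = 9.

9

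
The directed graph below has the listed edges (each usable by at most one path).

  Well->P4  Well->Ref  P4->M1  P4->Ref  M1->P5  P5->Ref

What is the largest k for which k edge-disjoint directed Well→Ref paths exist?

2

Assign every edge capacity 1; by Menger, the answer equals the max flow.
Path Well→Ref (+1); total 1.
Path Well→P4→Ref (+1); total 2.
No residual Well→Ref path; max flow = 2.
Certifying cut of size 2: {Well→P4, Well→Ref}.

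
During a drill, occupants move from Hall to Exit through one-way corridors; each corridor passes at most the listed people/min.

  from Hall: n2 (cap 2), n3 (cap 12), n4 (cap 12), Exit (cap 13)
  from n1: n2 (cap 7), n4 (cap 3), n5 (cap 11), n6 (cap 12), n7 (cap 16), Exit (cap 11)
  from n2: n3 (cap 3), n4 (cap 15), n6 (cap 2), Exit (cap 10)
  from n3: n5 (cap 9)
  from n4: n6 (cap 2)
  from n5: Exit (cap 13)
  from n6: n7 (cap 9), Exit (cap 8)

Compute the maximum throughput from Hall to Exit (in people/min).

26

Augment Hall→Exit: bottleneck 13, flow now 13.
Augment Hall→n2→Exit: bottleneck 2, flow now 15.
Augment Hall→n3→n5→Exit: bottleneck 9, flow now 24.
Augment Hall→n4→n6→Exit: bottleneck 2, flow now 26.
No augmenting path remains; maximum flow = 26.
In the residual graph, reachable from Hall: {Hall, n3, n4}.
Min-cut edges: Hall→n2 (2), Hall→Exit (13), n3→n5 (9), n4→n6 (2); capacity 2 + 13 + 9 + 2 = 26.
This cut is saturated, so no flow can exceed 26.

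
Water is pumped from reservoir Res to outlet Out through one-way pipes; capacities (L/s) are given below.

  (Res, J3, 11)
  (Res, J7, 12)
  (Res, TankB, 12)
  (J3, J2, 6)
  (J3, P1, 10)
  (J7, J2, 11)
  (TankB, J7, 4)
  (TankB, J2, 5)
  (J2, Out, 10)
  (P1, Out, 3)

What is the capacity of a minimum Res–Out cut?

13

Augment Res→J3→J2→Out: bottleneck 6, flow now 6.
Augment Res→J3→P1→Out: bottleneck 3, flow now 9.
Augment Res→J7→J2→Out: bottleneck 4, flow now 13.
No augmenting path remains; maximum flow = 13.
By max-flow min-cut, the minimum cut capacity equals the max flow.
In the residual graph, reachable from Res: {Res, J3, J7, TankB, J2, P1}.
Min-cut edges: J2→Out (10), P1→Out (3); capacity 10 + 3 = 13.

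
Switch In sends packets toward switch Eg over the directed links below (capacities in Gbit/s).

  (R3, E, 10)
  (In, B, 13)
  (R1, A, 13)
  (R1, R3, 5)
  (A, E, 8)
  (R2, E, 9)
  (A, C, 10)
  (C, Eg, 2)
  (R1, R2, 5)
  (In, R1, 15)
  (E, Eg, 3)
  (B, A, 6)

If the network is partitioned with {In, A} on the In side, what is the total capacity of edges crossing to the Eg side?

Edges leaving {In, A}: In→B (13), In→R1 (15), A→E (8), A→C (10).
Cut capacity = 13 + 15 + 8 + 10 = 46.

46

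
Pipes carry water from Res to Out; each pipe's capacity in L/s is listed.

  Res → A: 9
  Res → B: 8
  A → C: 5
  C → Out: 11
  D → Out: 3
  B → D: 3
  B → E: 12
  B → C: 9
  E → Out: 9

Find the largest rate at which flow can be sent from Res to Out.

Augment Res→A→C→Out: bottleneck 5, flow now 5.
Augment Res→B→C→Out: bottleneck 6, flow now 11.
Augment Res→B→D→Out: bottleneck 2, flow now 13.
No augmenting path remains; maximum flow = 13.
In the residual graph, reachable from Res: {Res, A}.
Min-cut edges: Res→B (8), A→C (5); capacity 8 + 5 = 13.
This cut is saturated, so no flow can exceed 13.

13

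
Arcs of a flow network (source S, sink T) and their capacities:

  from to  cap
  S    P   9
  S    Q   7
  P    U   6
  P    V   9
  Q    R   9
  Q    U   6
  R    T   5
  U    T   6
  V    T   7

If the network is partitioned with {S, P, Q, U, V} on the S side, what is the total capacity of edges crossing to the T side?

Edges leaving {S, P, Q, U, V}: Q→R (9), U→T (6), V→T (7).
Cut capacity = 9 + 6 + 7 = 22.

22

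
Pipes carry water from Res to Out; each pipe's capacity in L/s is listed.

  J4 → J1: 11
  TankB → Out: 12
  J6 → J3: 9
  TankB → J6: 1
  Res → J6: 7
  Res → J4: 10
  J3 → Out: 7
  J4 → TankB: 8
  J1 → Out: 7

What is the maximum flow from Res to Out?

17

Augment Res→J6→J3→Out: bottleneck 7, flow now 7.
Augment Res→J4→TankB→Out: bottleneck 8, flow now 15.
Augment Res→J4→J1→Out: bottleneck 2, flow now 17.
No augmenting path remains; maximum flow = 17.
In the residual graph, reachable from Res: {Res}.
Min-cut edges: Res→J6 (7), Res→J4 (10); capacity 7 + 10 = 17.
This cut is saturated, so no flow can exceed 17.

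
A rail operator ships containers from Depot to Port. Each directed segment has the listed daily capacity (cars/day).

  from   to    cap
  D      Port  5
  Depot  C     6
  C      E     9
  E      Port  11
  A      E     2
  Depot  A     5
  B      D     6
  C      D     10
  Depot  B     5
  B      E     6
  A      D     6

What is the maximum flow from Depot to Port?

16

Augment Depot→A→D→Port: bottleneck 5, flow now 5.
Augment Depot→B→E→Port: bottleneck 5, flow now 10.
Augment Depot→C→E→Port: bottleneck 6, flow now 16.
No augmenting path remains; maximum flow = 16.
In the residual graph, reachable from Depot: {Depot}.
Min-cut edges: Depot→A (5), Depot→B (5), Depot→C (6); capacity 5 + 5 + 6 = 16.
This cut is saturated, so no flow can exceed 16.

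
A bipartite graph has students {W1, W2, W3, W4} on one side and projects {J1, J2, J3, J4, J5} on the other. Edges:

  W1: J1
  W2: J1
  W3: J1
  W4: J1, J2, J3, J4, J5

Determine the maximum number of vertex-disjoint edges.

Unit-capacity flow: source→left, listed edges, right→sink; max matching = max flow.
Augmenting path W1→J1 (+1); matched 1.
Augmenting path W4→J2 (+1); matched 2.
No augmenting path remains; maximum matching = 2.
König certificate: {W4, J1} is a vertex cover of size 2 (every listed pair touches it), so no matching can be larger.

2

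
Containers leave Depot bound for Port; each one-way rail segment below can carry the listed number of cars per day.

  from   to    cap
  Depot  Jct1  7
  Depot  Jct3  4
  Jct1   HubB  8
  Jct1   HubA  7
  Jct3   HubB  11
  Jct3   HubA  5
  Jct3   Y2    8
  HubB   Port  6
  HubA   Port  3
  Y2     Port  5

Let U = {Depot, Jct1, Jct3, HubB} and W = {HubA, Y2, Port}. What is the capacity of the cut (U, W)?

26

Edges leaving {Depot, Jct1, Jct3, HubB}: Jct1→HubA (7), Jct3→HubA (5), Jct3→Y2 (8), HubB→Port (6).
Cut capacity = 7 + 5 + 8 + 6 = 26.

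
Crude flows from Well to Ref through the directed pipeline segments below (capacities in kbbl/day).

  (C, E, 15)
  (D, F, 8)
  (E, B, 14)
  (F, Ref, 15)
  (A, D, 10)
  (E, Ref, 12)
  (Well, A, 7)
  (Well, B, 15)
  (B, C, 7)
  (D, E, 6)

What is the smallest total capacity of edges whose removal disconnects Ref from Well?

14

Augment Well→A→D→E→Ref: bottleneck 6, flow now 6.
Augment Well→A→D→F→Ref: bottleneck 1, flow now 7.
Augment Well→B→C→E→Ref: bottleneck 6, flow now 13.
Augment Well→B→C→E→D→F→Ref: bottleneck 1, flow now 14. (uses reverse residual edge)
No augmenting path remains; maximum flow = 14.
By max-flow min-cut, the minimum cut capacity equals the max flow.
In the residual graph, reachable from Well: {Well, B}.
Min-cut edges: Well→A (7), B→C (7); capacity 7 + 7 = 14.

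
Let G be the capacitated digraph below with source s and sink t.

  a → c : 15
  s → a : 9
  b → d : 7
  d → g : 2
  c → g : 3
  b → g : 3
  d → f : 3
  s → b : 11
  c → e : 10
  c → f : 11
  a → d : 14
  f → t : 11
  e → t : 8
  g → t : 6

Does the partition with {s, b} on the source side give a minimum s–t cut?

No — its capacity is 19, but the minimum cut has capacity 17.

Given cut capacity: 9 + 7 + 3 = 19.
Augment s→b→g→t: bottleneck 3, flow now 3.
Augment s→a→c→e→t: bottleneck 8, flow now 11.
Augment s→a→c→f→t: bottleneck 1, flow now 12.
Augment s→b→d→f→t: bottleneck 3, flow now 15.
Augment s→b→d→g→t: bottleneck 2, flow now 17.
No augmenting path remains; maximum flow = 17.
In the residual graph, reachable from s: {s, b, d}.
Min-cut edges: s→a (9), b→g (3), d→f (3), d→g (2); capacity 9 + 3 + 3 + 2 = 17.
Cut capacity 19 exceeds the max flow 17, so it is not minimum.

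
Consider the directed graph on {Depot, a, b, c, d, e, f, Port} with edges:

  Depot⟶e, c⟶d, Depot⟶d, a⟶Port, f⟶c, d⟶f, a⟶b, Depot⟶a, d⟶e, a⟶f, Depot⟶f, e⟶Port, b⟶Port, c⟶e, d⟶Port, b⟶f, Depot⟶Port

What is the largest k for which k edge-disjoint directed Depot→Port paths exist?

4

Assign every edge capacity 1; by Menger, the answer equals the max flow.
Path Depot→Port (+1); total 1.
Path Depot→a→Port (+1); total 2.
Path Depot→d→Port (+1); total 3.
Path Depot→e→Port (+1); total 4.
No residual Depot→Port path; max flow = 4.
Certifying cut of size 4: {Depot→Port, Depot→a, d→Port, e→Port}.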